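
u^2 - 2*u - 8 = (u - 4)*(u + 2)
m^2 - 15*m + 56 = (m - 8)*(m - 7)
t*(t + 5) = t^2 + 5*t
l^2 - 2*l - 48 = (l - 8)*(l + 6)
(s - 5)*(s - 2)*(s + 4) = s^3 - 3*s^2 - 18*s + 40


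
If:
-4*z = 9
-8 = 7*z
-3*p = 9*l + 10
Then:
No Solution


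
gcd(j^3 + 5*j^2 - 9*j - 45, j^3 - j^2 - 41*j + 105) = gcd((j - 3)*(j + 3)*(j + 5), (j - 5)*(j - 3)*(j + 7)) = j - 3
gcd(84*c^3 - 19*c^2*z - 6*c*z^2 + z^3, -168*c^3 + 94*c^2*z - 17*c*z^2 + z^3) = -7*c + z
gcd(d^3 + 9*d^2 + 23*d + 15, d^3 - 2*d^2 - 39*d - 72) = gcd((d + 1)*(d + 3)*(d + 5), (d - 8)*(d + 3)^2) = d + 3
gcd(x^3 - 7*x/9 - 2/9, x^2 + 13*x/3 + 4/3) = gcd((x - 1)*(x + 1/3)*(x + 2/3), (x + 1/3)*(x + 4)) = x + 1/3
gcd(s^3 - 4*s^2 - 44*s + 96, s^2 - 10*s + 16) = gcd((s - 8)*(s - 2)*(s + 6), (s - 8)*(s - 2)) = s^2 - 10*s + 16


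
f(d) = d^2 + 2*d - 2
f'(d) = 2*d + 2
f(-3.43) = 2.90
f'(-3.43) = -4.86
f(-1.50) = -2.75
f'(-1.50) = -1.00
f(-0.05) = -2.10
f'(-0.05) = 1.90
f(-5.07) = 13.56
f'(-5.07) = -8.14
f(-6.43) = 26.48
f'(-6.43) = -10.86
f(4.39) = 26.05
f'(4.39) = 10.78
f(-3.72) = 4.40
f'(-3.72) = -5.44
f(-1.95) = -2.10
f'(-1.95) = -1.90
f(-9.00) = 61.00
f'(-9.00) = -16.00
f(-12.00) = 118.00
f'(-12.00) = -22.00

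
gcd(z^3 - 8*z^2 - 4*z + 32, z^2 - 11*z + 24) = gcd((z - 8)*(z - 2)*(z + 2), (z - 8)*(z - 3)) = z - 8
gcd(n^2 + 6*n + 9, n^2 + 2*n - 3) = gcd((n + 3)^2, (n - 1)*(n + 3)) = n + 3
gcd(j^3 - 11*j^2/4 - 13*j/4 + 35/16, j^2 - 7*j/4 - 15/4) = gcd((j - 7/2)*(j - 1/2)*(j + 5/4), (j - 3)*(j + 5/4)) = j + 5/4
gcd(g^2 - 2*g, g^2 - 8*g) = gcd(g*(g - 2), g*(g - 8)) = g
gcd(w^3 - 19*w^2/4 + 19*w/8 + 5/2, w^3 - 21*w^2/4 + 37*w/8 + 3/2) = w - 4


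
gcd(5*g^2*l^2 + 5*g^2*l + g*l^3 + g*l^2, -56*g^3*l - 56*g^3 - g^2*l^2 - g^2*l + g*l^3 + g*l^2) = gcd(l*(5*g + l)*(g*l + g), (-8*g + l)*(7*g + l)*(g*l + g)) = g*l + g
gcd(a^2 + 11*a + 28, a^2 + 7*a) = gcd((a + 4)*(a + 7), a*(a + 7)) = a + 7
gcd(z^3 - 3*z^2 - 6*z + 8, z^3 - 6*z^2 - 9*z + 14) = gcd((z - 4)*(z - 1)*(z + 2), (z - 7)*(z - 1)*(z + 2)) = z^2 + z - 2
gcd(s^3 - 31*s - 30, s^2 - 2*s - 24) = s - 6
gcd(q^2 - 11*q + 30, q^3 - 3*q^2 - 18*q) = q - 6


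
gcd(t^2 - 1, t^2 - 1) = t^2 - 1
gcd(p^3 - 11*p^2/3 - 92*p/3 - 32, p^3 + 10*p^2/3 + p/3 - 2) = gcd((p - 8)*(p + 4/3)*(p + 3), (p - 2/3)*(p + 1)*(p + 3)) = p + 3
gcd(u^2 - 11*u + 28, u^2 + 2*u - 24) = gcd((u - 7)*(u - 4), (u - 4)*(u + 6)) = u - 4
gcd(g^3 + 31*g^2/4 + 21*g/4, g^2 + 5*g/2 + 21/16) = g + 3/4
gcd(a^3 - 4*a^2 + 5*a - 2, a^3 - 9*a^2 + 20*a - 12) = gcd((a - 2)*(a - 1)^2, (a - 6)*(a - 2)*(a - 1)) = a^2 - 3*a + 2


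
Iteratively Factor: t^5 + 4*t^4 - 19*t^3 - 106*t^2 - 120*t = (t + 2)*(t^4 + 2*t^3 - 23*t^2 - 60*t) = (t - 5)*(t + 2)*(t^3 + 7*t^2 + 12*t) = t*(t - 5)*(t + 2)*(t^2 + 7*t + 12) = t*(t - 5)*(t + 2)*(t + 3)*(t + 4)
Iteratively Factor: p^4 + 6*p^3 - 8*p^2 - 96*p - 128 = (p + 2)*(p^3 + 4*p^2 - 16*p - 64) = (p - 4)*(p + 2)*(p^2 + 8*p + 16) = (p - 4)*(p + 2)*(p + 4)*(p + 4)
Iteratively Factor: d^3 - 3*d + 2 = (d - 1)*(d^2 + d - 2) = (d - 1)^2*(d + 2)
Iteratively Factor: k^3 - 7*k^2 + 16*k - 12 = (k - 3)*(k^2 - 4*k + 4) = (k - 3)*(k - 2)*(k - 2)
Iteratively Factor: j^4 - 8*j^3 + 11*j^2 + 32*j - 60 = (j - 2)*(j^3 - 6*j^2 - j + 30) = (j - 2)*(j + 2)*(j^2 - 8*j + 15) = (j - 3)*(j - 2)*(j + 2)*(j - 5)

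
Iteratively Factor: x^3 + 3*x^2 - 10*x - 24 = (x - 3)*(x^2 + 6*x + 8) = (x - 3)*(x + 2)*(x + 4)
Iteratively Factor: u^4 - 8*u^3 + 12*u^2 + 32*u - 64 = (u - 4)*(u^3 - 4*u^2 - 4*u + 16) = (u - 4)*(u - 2)*(u^2 - 2*u - 8) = (u - 4)*(u - 2)*(u + 2)*(u - 4)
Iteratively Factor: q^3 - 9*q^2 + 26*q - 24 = (q - 3)*(q^2 - 6*q + 8) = (q - 3)*(q - 2)*(q - 4)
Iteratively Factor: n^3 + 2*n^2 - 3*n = (n + 3)*(n^2 - n) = (n - 1)*(n + 3)*(n)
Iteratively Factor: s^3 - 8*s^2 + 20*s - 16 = (s - 4)*(s^2 - 4*s + 4) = (s - 4)*(s - 2)*(s - 2)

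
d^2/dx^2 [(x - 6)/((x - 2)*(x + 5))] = 2*(x^3 - 18*x^2 - 24*x - 84)/(x^6 + 9*x^5 - 3*x^4 - 153*x^3 + 30*x^2 + 900*x - 1000)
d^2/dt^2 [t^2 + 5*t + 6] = 2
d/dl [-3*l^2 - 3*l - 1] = -6*l - 3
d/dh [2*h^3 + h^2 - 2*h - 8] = 6*h^2 + 2*h - 2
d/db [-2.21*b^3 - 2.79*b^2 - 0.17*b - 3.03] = -6.63*b^2 - 5.58*b - 0.17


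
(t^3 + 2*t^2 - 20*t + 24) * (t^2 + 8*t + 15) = t^5 + 10*t^4 + 11*t^3 - 106*t^2 - 108*t + 360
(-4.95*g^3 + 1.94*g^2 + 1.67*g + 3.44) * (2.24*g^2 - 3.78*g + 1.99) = -11.088*g^5 + 23.0566*g^4 - 13.4429*g^3 + 5.2536*g^2 - 9.6799*g + 6.8456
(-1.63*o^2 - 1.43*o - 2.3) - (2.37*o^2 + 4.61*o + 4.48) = -4.0*o^2 - 6.04*o - 6.78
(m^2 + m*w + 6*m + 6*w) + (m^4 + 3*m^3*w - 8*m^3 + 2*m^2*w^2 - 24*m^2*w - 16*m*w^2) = m^4 + 3*m^3*w - 8*m^3 + 2*m^2*w^2 - 24*m^2*w + m^2 - 16*m*w^2 + m*w + 6*m + 6*w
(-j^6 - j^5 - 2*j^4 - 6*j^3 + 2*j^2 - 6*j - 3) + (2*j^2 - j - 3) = -j^6 - j^5 - 2*j^4 - 6*j^3 + 4*j^2 - 7*j - 6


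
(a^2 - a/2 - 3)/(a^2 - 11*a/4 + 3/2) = 2*(2*a + 3)/(4*a - 3)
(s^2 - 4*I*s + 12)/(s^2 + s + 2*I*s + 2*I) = (s - 6*I)/(s + 1)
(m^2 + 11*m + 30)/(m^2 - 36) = (m + 5)/(m - 6)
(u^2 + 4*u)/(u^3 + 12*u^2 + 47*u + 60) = u/(u^2 + 8*u + 15)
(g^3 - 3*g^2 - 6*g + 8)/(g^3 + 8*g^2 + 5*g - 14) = (g - 4)/(g + 7)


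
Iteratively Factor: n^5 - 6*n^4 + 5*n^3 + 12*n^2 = (n - 4)*(n^4 - 2*n^3 - 3*n^2) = (n - 4)*(n - 3)*(n^3 + n^2) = (n - 4)*(n - 3)*(n + 1)*(n^2) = n*(n - 4)*(n - 3)*(n + 1)*(n)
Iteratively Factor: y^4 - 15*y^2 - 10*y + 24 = (y - 1)*(y^3 + y^2 - 14*y - 24) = (y - 1)*(y + 3)*(y^2 - 2*y - 8) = (y - 1)*(y + 2)*(y + 3)*(y - 4)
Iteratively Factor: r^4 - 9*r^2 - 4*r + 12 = (r + 2)*(r^3 - 2*r^2 - 5*r + 6) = (r - 1)*(r + 2)*(r^2 - r - 6) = (r - 1)*(r + 2)^2*(r - 3)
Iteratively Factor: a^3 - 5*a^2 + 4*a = (a)*(a^2 - 5*a + 4) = a*(a - 1)*(a - 4)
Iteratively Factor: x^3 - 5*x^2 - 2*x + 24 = (x + 2)*(x^2 - 7*x + 12) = (x - 3)*(x + 2)*(x - 4)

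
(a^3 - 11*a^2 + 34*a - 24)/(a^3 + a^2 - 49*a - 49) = (a^3 - 11*a^2 + 34*a - 24)/(a^3 + a^2 - 49*a - 49)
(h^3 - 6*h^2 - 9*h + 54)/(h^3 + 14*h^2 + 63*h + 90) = (h^2 - 9*h + 18)/(h^2 + 11*h + 30)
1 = 1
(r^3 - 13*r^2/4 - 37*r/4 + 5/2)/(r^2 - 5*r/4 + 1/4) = (r^2 - 3*r - 10)/(r - 1)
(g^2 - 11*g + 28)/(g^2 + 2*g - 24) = (g - 7)/(g + 6)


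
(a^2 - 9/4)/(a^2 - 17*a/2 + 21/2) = (a + 3/2)/(a - 7)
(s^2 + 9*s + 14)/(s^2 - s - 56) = (s + 2)/(s - 8)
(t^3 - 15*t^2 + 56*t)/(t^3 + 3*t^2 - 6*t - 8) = t*(t^2 - 15*t + 56)/(t^3 + 3*t^2 - 6*t - 8)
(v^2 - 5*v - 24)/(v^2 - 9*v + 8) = (v + 3)/(v - 1)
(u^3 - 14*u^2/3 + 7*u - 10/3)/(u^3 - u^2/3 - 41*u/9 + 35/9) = 3*(u - 2)/(3*u + 7)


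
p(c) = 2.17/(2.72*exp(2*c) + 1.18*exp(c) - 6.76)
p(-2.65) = -0.33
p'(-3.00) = 0.00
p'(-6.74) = -0.00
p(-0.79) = -0.38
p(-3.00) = -0.32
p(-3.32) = -0.32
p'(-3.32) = -0.00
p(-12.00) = -0.32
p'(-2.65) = -0.01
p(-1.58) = -0.34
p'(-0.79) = -0.11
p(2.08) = 0.01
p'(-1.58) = -0.03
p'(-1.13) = -0.06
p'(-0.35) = -0.37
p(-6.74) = -0.32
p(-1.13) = -0.36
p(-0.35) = -0.47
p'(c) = 2.17*(-5.44*exp(2*c) - 1.18*exp(c))/(2.72*exp(2*c) + 1.18*exp(c) - 6.76)^2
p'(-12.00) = 0.00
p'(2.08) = -0.02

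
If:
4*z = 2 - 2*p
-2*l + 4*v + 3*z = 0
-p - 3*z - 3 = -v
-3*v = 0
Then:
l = -6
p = 9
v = 0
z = -4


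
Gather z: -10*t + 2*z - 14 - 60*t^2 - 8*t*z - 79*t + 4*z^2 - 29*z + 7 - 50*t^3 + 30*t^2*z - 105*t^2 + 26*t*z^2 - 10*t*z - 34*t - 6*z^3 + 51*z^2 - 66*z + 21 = -50*t^3 - 165*t^2 - 123*t - 6*z^3 + z^2*(26*t + 55) + z*(30*t^2 - 18*t - 93) + 14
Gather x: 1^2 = 1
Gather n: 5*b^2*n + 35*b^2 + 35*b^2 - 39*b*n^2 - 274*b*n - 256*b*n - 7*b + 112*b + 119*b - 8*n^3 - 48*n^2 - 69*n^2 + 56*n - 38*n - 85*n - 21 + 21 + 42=70*b^2 + 224*b - 8*n^3 + n^2*(-39*b - 117) + n*(5*b^2 - 530*b - 67) + 42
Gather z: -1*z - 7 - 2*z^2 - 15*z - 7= -2*z^2 - 16*z - 14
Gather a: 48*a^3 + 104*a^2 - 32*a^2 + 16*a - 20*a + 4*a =48*a^3 + 72*a^2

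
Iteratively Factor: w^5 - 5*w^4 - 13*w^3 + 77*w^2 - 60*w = (w)*(w^4 - 5*w^3 - 13*w^2 + 77*w - 60) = w*(w + 4)*(w^3 - 9*w^2 + 23*w - 15) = w*(w - 3)*(w + 4)*(w^2 - 6*w + 5) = w*(w - 5)*(w - 3)*(w + 4)*(w - 1)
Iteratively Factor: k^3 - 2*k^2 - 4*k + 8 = (k - 2)*(k^2 - 4) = (k - 2)*(k + 2)*(k - 2)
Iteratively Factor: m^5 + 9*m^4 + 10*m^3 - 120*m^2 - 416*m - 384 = (m + 4)*(m^4 + 5*m^3 - 10*m^2 - 80*m - 96) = (m + 2)*(m + 4)*(m^3 + 3*m^2 - 16*m - 48) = (m + 2)*(m + 4)^2*(m^2 - m - 12) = (m - 4)*(m + 2)*(m + 4)^2*(m + 3)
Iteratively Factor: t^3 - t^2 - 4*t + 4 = (t - 1)*(t^2 - 4) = (t - 1)*(t + 2)*(t - 2)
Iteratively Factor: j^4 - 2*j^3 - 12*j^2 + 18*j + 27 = (j - 3)*(j^3 + j^2 - 9*j - 9) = (j - 3)*(j + 1)*(j^2 - 9) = (j - 3)*(j + 1)*(j + 3)*(j - 3)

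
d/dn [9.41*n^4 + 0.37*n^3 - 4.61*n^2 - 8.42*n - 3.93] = 37.64*n^3 + 1.11*n^2 - 9.22*n - 8.42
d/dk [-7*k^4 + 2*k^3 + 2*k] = -28*k^3 + 6*k^2 + 2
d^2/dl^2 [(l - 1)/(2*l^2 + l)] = 2*(4*l^3 - 12*l^2 - 6*l - 1)/(l^3*(8*l^3 + 12*l^2 + 6*l + 1))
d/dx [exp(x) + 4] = exp(x)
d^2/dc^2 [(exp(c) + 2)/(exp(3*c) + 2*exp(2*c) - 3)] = (((-6*exp(c) - 8)*exp(c) - (exp(c) + 2)*(9*exp(c) + 8))*(exp(3*c) + 2*exp(2*c) - 3)*exp(c) + (2*exp(c) + 4)*(3*exp(c) + 4)^2*exp(3*c) + (exp(3*c) + 2*exp(2*c) - 3)^2)*exp(c)/(exp(3*c) + 2*exp(2*c) - 3)^3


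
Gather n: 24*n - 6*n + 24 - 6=18*n + 18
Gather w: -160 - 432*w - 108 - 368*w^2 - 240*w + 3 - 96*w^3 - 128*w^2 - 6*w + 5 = -96*w^3 - 496*w^2 - 678*w - 260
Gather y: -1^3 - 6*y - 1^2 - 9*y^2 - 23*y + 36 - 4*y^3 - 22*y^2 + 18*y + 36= -4*y^3 - 31*y^2 - 11*y + 70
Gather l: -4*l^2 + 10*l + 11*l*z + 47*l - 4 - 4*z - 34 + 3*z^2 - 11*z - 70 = -4*l^2 + l*(11*z + 57) + 3*z^2 - 15*z - 108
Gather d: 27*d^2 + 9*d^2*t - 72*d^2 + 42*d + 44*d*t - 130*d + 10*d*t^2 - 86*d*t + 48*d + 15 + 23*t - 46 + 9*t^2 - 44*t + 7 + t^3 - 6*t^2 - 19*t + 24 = d^2*(9*t - 45) + d*(10*t^2 - 42*t - 40) + t^3 + 3*t^2 - 40*t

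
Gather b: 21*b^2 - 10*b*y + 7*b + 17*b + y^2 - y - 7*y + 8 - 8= 21*b^2 + b*(24 - 10*y) + y^2 - 8*y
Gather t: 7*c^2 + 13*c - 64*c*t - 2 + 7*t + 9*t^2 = 7*c^2 + 13*c + 9*t^2 + t*(7 - 64*c) - 2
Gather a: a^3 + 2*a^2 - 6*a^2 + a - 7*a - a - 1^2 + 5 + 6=a^3 - 4*a^2 - 7*a + 10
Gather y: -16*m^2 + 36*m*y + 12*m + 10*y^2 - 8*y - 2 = -16*m^2 + 12*m + 10*y^2 + y*(36*m - 8) - 2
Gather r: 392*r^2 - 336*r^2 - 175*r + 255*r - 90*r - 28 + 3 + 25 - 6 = 56*r^2 - 10*r - 6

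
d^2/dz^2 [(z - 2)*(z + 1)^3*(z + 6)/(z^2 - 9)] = 2*(3*z^7 + 7*z^6 - 81*z^5 - 189*z^4 + 805*z^3 + 2745*z^2 - 135*z - 1971)/(z^6 - 27*z^4 + 243*z^2 - 729)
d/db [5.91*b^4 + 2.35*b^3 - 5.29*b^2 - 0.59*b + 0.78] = 23.64*b^3 + 7.05*b^2 - 10.58*b - 0.59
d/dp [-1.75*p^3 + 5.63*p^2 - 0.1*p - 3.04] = -5.25*p^2 + 11.26*p - 0.1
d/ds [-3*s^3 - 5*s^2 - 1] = s*(-9*s - 10)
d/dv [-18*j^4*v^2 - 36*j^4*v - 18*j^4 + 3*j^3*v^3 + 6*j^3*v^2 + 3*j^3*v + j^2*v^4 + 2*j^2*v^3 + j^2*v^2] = j^2*(-36*j^2*v - 36*j^2 + 9*j*v^2 + 12*j*v + 3*j + 4*v^3 + 6*v^2 + 2*v)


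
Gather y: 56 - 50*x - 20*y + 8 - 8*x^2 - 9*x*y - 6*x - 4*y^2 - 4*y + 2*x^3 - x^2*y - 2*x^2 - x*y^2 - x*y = 2*x^3 - 10*x^2 - 56*x + y^2*(-x - 4) + y*(-x^2 - 10*x - 24) + 64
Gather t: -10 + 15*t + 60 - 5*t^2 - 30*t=-5*t^2 - 15*t + 50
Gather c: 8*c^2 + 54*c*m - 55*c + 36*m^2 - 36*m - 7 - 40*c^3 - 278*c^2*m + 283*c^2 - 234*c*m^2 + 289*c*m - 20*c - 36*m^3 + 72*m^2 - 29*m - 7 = -40*c^3 + c^2*(291 - 278*m) + c*(-234*m^2 + 343*m - 75) - 36*m^3 + 108*m^2 - 65*m - 14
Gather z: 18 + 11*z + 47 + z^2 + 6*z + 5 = z^2 + 17*z + 70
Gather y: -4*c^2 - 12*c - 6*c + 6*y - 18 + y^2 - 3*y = -4*c^2 - 18*c + y^2 + 3*y - 18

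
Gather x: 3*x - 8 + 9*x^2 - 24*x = 9*x^2 - 21*x - 8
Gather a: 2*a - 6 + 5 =2*a - 1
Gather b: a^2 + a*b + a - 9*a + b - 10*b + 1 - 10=a^2 - 8*a + b*(a - 9) - 9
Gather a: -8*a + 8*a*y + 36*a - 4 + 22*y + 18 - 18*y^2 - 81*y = a*(8*y + 28) - 18*y^2 - 59*y + 14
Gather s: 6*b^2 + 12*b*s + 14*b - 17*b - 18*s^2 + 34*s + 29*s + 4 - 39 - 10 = 6*b^2 - 3*b - 18*s^2 + s*(12*b + 63) - 45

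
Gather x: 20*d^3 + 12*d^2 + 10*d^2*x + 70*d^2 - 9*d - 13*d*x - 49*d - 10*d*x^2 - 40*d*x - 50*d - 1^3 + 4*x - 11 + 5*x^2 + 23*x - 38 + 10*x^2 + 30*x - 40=20*d^3 + 82*d^2 - 108*d + x^2*(15 - 10*d) + x*(10*d^2 - 53*d + 57) - 90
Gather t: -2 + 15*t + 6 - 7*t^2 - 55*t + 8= -7*t^2 - 40*t + 12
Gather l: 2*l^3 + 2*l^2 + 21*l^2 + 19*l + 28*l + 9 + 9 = 2*l^3 + 23*l^2 + 47*l + 18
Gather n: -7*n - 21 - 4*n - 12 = -11*n - 33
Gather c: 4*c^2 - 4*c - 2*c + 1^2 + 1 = 4*c^2 - 6*c + 2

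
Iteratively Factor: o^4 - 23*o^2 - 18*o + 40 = (o - 5)*(o^3 + 5*o^2 + 2*o - 8) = (o - 5)*(o + 2)*(o^2 + 3*o - 4) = (o - 5)*(o - 1)*(o + 2)*(o + 4)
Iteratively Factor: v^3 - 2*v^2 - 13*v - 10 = (v + 2)*(v^2 - 4*v - 5) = (v - 5)*(v + 2)*(v + 1)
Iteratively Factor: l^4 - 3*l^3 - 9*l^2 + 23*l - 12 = (l + 3)*(l^3 - 6*l^2 + 9*l - 4) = (l - 1)*(l + 3)*(l^2 - 5*l + 4) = (l - 4)*(l - 1)*(l + 3)*(l - 1)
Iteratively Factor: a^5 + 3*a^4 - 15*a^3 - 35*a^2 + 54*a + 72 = (a + 3)*(a^4 - 15*a^2 + 10*a + 24) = (a + 3)*(a + 4)*(a^3 - 4*a^2 + a + 6) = (a - 3)*(a + 3)*(a + 4)*(a^2 - a - 2) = (a - 3)*(a - 2)*(a + 3)*(a + 4)*(a + 1)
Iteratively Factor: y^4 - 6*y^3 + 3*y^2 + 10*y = (y)*(y^3 - 6*y^2 + 3*y + 10) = y*(y - 5)*(y^2 - y - 2) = y*(y - 5)*(y - 2)*(y + 1)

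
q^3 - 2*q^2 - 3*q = q*(q - 3)*(q + 1)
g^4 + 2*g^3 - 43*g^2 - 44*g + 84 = (g - 6)*(g - 1)*(g + 2)*(g + 7)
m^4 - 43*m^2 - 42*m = m*(m - 7)*(m + 1)*(m + 6)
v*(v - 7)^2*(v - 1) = v^4 - 15*v^3 + 63*v^2 - 49*v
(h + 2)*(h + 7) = h^2 + 9*h + 14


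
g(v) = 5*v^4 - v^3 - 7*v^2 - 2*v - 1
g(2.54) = 140.49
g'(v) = 20*v^3 - 3*v^2 - 14*v - 2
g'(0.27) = -5.61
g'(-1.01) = -11.53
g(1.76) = 16.32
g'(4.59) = 1804.59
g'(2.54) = 270.83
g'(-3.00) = -527.00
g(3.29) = 466.85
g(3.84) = 918.64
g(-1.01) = 0.11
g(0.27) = -2.04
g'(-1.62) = -72.22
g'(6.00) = 4126.00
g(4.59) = 1964.96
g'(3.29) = 631.69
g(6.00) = 5999.00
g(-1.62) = 22.56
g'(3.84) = 1032.47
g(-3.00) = 374.00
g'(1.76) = 73.10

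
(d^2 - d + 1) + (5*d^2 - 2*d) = 6*d^2 - 3*d + 1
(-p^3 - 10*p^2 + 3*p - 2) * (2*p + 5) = -2*p^4 - 25*p^3 - 44*p^2 + 11*p - 10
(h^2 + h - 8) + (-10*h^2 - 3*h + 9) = -9*h^2 - 2*h + 1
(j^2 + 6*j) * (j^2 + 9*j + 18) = j^4 + 15*j^3 + 72*j^2 + 108*j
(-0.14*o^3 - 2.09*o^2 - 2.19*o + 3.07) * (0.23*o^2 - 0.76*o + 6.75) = -0.0322*o^5 - 0.3743*o^4 + 0.1397*o^3 - 11.737*o^2 - 17.1157*o + 20.7225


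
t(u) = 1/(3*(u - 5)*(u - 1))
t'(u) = -1/(3*(u - 5)*(u - 1)^2) - 1/(3*(u - 5)^2*(u - 1))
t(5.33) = 0.23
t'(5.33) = -0.76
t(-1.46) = 0.02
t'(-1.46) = 0.01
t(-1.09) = 0.03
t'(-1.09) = 0.02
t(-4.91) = 0.01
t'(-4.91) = 0.00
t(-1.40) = 0.02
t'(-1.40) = 0.01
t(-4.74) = 0.01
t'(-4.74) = 0.00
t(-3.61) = 0.01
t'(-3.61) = 0.00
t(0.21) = 0.09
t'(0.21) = 0.13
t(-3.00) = 0.01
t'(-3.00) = 0.00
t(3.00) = -0.08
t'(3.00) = 0.00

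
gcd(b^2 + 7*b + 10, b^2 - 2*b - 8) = b + 2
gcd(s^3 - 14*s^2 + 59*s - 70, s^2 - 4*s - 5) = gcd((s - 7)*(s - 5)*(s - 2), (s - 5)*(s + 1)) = s - 5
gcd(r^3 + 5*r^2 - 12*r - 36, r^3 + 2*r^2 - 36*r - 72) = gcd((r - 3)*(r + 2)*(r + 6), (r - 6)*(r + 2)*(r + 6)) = r^2 + 8*r + 12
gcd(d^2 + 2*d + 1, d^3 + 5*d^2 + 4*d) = d + 1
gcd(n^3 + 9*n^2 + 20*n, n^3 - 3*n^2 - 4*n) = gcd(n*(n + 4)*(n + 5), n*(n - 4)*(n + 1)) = n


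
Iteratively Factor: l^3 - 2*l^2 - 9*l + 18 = (l - 3)*(l^2 + l - 6) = (l - 3)*(l - 2)*(l + 3)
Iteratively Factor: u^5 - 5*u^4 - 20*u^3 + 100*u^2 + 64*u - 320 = (u - 4)*(u^4 - u^3 - 24*u^2 + 4*u + 80) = (u - 4)*(u + 2)*(u^3 - 3*u^2 - 18*u + 40) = (u - 4)*(u - 2)*(u + 2)*(u^2 - u - 20) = (u - 5)*(u - 4)*(u - 2)*(u + 2)*(u + 4)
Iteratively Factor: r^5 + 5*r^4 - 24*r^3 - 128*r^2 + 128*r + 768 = (r - 4)*(r^4 + 9*r^3 + 12*r^2 - 80*r - 192) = (r - 4)*(r + 4)*(r^3 + 5*r^2 - 8*r - 48) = (r - 4)*(r + 4)^2*(r^2 + r - 12) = (r - 4)*(r + 4)^3*(r - 3)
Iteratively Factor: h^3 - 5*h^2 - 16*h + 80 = (h + 4)*(h^2 - 9*h + 20) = (h - 5)*(h + 4)*(h - 4)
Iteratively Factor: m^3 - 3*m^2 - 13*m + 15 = (m - 5)*(m^2 + 2*m - 3) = (m - 5)*(m + 3)*(m - 1)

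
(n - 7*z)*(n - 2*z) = n^2 - 9*n*z + 14*z^2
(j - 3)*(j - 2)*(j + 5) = j^3 - 19*j + 30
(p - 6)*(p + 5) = p^2 - p - 30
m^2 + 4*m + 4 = (m + 2)^2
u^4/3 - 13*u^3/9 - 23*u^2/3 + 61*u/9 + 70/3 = (u/3 + 1)*(u - 7)*(u - 2)*(u + 5/3)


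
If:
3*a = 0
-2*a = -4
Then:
No Solution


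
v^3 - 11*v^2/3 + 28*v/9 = v*(v - 7/3)*(v - 4/3)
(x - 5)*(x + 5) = x^2 - 25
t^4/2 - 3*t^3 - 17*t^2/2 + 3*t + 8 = (t/2 + 1)*(t - 8)*(t - 1)*(t + 1)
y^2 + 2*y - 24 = (y - 4)*(y + 6)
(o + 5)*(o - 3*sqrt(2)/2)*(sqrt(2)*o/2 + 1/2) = sqrt(2)*o^3/2 - o^2 + 5*sqrt(2)*o^2/2 - 5*o - 3*sqrt(2)*o/4 - 15*sqrt(2)/4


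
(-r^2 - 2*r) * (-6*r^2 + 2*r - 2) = 6*r^4 + 10*r^3 - 2*r^2 + 4*r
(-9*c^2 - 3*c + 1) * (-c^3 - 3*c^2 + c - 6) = 9*c^5 + 30*c^4 - c^3 + 48*c^2 + 19*c - 6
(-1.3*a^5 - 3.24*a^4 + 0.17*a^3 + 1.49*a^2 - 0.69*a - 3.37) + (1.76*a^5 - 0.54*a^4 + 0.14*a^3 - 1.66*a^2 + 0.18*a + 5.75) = 0.46*a^5 - 3.78*a^4 + 0.31*a^3 - 0.17*a^2 - 0.51*a + 2.38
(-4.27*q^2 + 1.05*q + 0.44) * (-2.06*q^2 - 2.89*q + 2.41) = 8.7962*q^4 + 10.1773*q^3 - 14.2316*q^2 + 1.2589*q + 1.0604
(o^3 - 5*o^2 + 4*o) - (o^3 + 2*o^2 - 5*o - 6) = -7*o^2 + 9*o + 6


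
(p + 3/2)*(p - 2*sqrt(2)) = p^2 - 2*sqrt(2)*p + 3*p/2 - 3*sqrt(2)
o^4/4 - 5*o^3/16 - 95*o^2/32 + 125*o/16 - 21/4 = (o/4 + 1)*(o - 2)*(o - 7/4)*(o - 3/2)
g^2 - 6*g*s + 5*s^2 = (g - 5*s)*(g - s)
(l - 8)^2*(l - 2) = l^3 - 18*l^2 + 96*l - 128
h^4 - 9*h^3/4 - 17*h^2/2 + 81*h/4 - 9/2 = (h - 3)*(h - 2)*(h - 1/4)*(h + 3)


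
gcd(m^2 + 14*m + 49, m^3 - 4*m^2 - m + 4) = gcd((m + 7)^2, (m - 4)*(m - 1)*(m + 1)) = 1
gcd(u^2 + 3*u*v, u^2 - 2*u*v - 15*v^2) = u + 3*v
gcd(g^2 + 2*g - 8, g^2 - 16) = g + 4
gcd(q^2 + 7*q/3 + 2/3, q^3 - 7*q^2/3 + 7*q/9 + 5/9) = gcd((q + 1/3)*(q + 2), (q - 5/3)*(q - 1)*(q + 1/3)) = q + 1/3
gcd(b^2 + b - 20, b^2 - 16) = b - 4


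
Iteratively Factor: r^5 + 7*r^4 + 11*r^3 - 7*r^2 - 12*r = (r + 1)*(r^4 + 6*r^3 + 5*r^2 - 12*r) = (r - 1)*(r + 1)*(r^3 + 7*r^2 + 12*r) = (r - 1)*(r + 1)*(r + 3)*(r^2 + 4*r) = (r - 1)*(r + 1)*(r + 3)*(r + 4)*(r)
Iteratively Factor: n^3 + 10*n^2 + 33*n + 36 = (n + 3)*(n^2 + 7*n + 12) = (n + 3)*(n + 4)*(n + 3)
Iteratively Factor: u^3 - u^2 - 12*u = (u - 4)*(u^2 + 3*u) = (u - 4)*(u + 3)*(u)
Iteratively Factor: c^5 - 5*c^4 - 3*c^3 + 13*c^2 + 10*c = (c - 2)*(c^4 - 3*c^3 - 9*c^2 - 5*c) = (c - 2)*(c + 1)*(c^3 - 4*c^2 - 5*c) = (c - 5)*(c - 2)*(c + 1)*(c^2 + c) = c*(c - 5)*(c - 2)*(c + 1)*(c + 1)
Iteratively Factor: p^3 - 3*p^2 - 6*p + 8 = (p - 1)*(p^2 - 2*p - 8) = (p - 1)*(p + 2)*(p - 4)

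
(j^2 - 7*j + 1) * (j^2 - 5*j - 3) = j^4 - 12*j^3 + 33*j^2 + 16*j - 3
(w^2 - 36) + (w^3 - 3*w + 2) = w^3 + w^2 - 3*w - 34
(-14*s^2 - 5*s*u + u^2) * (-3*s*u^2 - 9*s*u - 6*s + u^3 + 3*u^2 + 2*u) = 42*s^3*u^2 + 126*s^3*u + 84*s^3 + s^2*u^3 + 3*s^2*u^2 + 2*s^2*u - 8*s*u^4 - 24*s*u^3 - 16*s*u^2 + u^5 + 3*u^4 + 2*u^3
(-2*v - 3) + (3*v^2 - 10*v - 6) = 3*v^2 - 12*v - 9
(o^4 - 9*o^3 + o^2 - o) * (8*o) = 8*o^5 - 72*o^4 + 8*o^3 - 8*o^2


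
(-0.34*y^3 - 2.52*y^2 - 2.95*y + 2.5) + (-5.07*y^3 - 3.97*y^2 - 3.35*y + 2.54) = -5.41*y^3 - 6.49*y^2 - 6.3*y + 5.04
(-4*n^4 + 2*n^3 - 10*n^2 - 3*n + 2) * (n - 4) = -4*n^5 + 18*n^4 - 18*n^3 + 37*n^2 + 14*n - 8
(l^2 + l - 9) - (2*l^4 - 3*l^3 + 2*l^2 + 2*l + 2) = -2*l^4 + 3*l^3 - l^2 - l - 11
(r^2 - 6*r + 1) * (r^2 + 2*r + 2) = r^4 - 4*r^3 - 9*r^2 - 10*r + 2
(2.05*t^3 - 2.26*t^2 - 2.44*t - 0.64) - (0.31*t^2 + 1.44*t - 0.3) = 2.05*t^3 - 2.57*t^2 - 3.88*t - 0.34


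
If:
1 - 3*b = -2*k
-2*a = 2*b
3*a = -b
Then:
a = 0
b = 0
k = -1/2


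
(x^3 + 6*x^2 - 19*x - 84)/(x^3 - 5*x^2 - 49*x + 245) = (x^2 - x - 12)/(x^2 - 12*x + 35)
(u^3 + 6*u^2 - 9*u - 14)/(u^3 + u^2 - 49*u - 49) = (u - 2)/(u - 7)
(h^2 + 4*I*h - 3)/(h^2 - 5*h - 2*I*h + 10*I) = (h^2 + 4*I*h - 3)/(h^2 - 5*h - 2*I*h + 10*I)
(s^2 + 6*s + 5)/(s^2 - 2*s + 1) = (s^2 + 6*s + 5)/(s^2 - 2*s + 1)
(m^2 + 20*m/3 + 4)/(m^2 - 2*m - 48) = (m + 2/3)/(m - 8)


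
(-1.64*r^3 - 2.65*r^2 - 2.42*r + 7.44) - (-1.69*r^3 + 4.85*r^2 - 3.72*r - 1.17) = 0.05*r^3 - 7.5*r^2 + 1.3*r + 8.61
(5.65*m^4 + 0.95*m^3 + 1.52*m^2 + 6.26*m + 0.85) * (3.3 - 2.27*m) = -12.8255*m^5 + 16.4885*m^4 - 0.3154*m^3 - 9.1942*m^2 + 18.7285*m + 2.805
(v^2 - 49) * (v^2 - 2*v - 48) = v^4 - 2*v^3 - 97*v^2 + 98*v + 2352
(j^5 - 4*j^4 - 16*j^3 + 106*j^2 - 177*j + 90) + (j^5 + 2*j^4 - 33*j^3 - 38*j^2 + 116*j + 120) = 2*j^5 - 2*j^4 - 49*j^3 + 68*j^2 - 61*j + 210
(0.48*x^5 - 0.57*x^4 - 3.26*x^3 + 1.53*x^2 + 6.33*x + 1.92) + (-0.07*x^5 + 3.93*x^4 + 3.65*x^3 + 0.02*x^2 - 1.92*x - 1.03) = 0.41*x^5 + 3.36*x^4 + 0.39*x^3 + 1.55*x^2 + 4.41*x + 0.89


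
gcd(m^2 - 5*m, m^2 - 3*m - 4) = 1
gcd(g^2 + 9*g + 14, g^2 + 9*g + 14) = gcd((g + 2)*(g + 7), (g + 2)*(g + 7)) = g^2 + 9*g + 14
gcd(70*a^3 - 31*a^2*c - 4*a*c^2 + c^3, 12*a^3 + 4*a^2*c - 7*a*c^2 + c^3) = 2*a - c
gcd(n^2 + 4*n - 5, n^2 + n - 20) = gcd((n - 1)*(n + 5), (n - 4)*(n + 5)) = n + 5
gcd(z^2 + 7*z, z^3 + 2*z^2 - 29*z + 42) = z + 7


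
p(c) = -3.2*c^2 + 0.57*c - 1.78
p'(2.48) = -15.30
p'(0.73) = -4.10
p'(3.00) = -18.63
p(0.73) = -3.07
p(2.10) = -14.70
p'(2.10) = -12.87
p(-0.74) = -3.95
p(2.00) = -13.44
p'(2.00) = -12.23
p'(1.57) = -9.48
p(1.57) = -8.77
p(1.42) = -7.42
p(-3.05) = -33.29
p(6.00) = -113.56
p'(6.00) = -37.83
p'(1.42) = -8.52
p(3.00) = -28.87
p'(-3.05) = 20.09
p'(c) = 0.57 - 6.4*c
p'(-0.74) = 5.31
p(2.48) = -20.05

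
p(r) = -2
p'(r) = 0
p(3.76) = -2.00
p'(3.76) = 0.00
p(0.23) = -2.00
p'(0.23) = 0.00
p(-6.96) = -2.00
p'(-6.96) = 0.00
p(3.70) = -2.00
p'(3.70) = 0.00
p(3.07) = -2.00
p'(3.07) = 0.00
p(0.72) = -2.00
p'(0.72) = 0.00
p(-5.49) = -2.00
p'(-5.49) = 0.00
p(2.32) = -2.00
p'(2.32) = 0.00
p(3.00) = -2.00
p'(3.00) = 0.00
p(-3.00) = -2.00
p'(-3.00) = 0.00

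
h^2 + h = h*(h + 1)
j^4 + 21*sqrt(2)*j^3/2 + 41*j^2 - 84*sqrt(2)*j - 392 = (j - 2*sqrt(2))*(j + 2*sqrt(2))*(j + 7*sqrt(2)/2)*(j + 7*sqrt(2))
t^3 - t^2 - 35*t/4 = t*(t - 7/2)*(t + 5/2)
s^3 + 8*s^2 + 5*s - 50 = (s - 2)*(s + 5)^2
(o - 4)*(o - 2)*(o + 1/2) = o^3 - 11*o^2/2 + 5*o + 4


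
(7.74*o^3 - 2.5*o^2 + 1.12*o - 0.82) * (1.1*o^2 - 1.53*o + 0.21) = 8.514*o^5 - 14.5922*o^4 + 6.6824*o^3 - 3.1406*o^2 + 1.4898*o - 0.1722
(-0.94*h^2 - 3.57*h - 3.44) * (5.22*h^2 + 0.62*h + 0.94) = -4.9068*h^4 - 19.2182*h^3 - 21.0538*h^2 - 5.4886*h - 3.2336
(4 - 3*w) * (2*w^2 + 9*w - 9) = -6*w^3 - 19*w^2 + 63*w - 36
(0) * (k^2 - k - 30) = 0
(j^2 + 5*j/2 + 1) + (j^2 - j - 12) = 2*j^2 + 3*j/2 - 11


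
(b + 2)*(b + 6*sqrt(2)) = b^2 + 2*b + 6*sqrt(2)*b + 12*sqrt(2)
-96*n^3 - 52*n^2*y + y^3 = (-8*n + y)*(2*n + y)*(6*n + y)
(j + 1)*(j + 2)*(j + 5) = j^3 + 8*j^2 + 17*j + 10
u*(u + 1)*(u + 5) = u^3 + 6*u^2 + 5*u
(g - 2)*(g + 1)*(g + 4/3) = g^3 + g^2/3 - 10*g/3 - 8/3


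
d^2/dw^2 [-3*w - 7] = 0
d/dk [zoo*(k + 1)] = zoo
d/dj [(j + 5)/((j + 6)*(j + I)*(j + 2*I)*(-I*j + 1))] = (-3*I*j^3 + j^2*(5 - 32*I) + j*(52 - 90*I) + 150 - 2*I)/(j^7 + j^6*(12 + 7*I) + j^5*(17 + 84*I) + j^4*(-228 + 227*I) + j^3*(-668 - 300*I) + j^2*(192 - 896*I) + j*(576 + 48*I) + 144*I)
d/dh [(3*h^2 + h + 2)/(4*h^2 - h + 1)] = (-7*h^2 - 10*h + 3)/(16*h^4 - 8*h^3 + 9*h^2 - 2*h + 1)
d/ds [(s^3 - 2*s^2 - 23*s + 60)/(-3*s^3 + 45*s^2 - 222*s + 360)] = (13*s^2 - 90*s + 105)/(3*(s^4 - 22*s^3 + 181*s^2 - 660*s + 900))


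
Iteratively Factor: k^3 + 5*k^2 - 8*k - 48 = (k + 4)*(k^2 + k - 12) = (k + 4)^2*(k - 3)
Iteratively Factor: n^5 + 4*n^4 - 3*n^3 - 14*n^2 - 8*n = (n + 4)*(n^4 - 3*n^2 - 2*n) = (n - 2)*(n + 4)*(n^3 + 2*n^2 + n) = (n - 2)*(n + 1)*(n + 4)*(n^2 + n) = (n - 2)*(n + 1)^2*(n + 4)*(n)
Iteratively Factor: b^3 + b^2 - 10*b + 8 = (b - 2)*(b^2 + 3*b - 4) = (b - 2)*(b - 1)*(b + 4)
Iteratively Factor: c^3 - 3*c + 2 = (c + 2)*(c^2 - 2*c + 1) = (c - 1)*(c + 2)*(c - 1)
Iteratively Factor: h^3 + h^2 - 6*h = (h - 2)*(h^2 + 3*h) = h*(h - 2)*(h + 3)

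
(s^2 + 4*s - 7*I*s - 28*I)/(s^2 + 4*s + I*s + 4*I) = (s - 7*I)/(s + I)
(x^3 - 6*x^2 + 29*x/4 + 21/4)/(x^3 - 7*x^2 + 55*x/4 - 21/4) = (2*x + 1)/(2*x - 1)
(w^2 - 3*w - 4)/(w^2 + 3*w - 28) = (w + 1)/(w + 7)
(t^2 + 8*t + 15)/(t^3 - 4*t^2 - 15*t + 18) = (t + 5)/(t^2 - 7*t + 6)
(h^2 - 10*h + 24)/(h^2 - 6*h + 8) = (h - 6)/(h - 2)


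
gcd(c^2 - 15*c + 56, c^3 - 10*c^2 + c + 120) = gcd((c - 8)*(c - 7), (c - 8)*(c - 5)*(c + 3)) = c - 8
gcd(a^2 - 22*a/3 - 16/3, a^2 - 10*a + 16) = a - 8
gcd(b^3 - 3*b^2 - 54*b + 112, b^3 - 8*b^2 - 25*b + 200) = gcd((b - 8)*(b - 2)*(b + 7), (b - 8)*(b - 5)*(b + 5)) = b - 8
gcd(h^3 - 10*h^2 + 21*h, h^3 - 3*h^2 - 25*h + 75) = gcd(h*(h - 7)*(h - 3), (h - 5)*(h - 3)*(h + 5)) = h - 3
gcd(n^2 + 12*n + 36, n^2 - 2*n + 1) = 1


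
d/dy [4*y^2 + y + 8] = 8*y + 1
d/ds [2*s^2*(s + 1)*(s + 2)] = 2*s*(4*s^2 + 9*s + 4)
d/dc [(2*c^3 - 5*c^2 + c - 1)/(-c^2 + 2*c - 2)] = c*(-2*c^3 + 8*c^2 - 21*c + 18)/(c^4 - 4*c^3 + 8*c^2 - 8*c + 4)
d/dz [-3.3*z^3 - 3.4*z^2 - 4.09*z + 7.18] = -9.9*z^2 - 6.8*z - 4.09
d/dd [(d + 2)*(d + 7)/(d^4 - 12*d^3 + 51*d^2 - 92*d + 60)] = (-2*d^4 - 19*d^3 + 122*d^2 + 197*d - 914)/(d^7 - 22*d^6 + 202*d^5 - 1004*d^4 + 2921*d^3 - 4982*d^2 + 4620*d - 1800)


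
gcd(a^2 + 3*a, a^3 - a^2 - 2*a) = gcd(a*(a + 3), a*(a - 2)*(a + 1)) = a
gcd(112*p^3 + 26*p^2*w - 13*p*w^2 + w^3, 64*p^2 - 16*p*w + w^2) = 8*p - w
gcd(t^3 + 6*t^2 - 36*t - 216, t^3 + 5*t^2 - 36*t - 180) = t^2 - 36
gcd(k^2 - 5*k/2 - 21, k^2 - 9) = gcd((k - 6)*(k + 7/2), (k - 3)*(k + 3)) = 1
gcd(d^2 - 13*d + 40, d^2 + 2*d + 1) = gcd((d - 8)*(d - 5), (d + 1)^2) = 1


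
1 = 1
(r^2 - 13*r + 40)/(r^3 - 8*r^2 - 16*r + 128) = (r - 5)/(r^2 - 16)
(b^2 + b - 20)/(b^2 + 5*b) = (b - 4)/b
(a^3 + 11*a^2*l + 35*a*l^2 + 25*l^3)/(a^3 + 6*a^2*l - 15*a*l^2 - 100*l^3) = (a + l)/(a - 4*l)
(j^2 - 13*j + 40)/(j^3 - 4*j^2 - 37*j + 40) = (j - 5)/(j^2 + 4*j - 5)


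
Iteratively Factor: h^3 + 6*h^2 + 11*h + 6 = (h + 2)*(h^2 + 4*h + 3) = (h + 1)*(h + 2)*(h + 3)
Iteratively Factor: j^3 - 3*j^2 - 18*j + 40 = (j - 2)*(j^2 - j - 20) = (j - 2)*(j + 4)*(j - 5)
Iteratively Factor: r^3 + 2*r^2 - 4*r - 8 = (r + 2)*(r^2 - 4) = (r - 2)*(r + 2)*(r + 2)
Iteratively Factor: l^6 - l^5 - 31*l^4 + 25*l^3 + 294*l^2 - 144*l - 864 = (l - 3)*(l^5 + 2*l^4 - 25*l^3 - 50*l^2 + 144*l + 288) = (l - 4)*(l - 3)*(l^4 + 6*l^3 - l^2 - 54*l - 72) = (l - 4)*(l - 3)*(l + 2)*(l^3 + 4*l^2 - 9*l - 36) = (l - 4)*(l - 3)*(l + 2)*(l + 4)*(l^2 - 9) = (l - 4)*(l - 3)^2*(l + 2)*(l + 4)*(l + 3)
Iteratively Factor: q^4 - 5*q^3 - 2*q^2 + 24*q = (q - 3)*(q^3 - 2*q^2 - 8*q) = q*(q - 3)*(q^2 - 2*q - 8) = q*(q - 4)*(q - 3)*(q + 2)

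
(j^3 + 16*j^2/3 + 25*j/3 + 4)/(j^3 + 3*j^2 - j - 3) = (j + 4/3)/(j - 1)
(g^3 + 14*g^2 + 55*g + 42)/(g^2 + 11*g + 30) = (g^2 + 8*g + 7)/(g + 5)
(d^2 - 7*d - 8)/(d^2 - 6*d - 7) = (d - 8)/(d - 7)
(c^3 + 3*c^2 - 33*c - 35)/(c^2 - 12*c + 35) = (c^2 + 8*c + 7)/(c - 7)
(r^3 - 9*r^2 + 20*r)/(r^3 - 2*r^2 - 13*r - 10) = r*(r - 4)/(r^2 + 3*r + 2)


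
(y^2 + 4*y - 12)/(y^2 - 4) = (y + 6)/(y + 2)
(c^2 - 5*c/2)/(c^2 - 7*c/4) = 2*(2*c - 5)/(4*c - 7)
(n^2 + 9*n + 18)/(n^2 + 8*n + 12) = (n + 3)/(n + 2)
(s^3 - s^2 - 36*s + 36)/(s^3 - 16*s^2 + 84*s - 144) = (s^2 + 5*s - 6)/(s^2 - 10*s + 24)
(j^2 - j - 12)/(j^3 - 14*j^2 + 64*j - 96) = (j + 3)/(j^2 - 10*j + 24)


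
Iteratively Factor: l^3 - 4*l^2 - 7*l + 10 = (l - 5)*(l^2 + l - 2) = (l - 5)*(l + 2)*(l - 1)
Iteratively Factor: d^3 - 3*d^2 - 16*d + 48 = (d - 4)*(d^2 + d - 12) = (d - 4)*(d - 3)*(d + 4)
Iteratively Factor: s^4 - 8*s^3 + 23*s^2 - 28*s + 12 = (s - 3)*(s^3 - 5*s^2 + 8*s - 4) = (s - 3)*(s - 2)*(s^2 - 3*s + 2) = (s - 3)*(s - 2)*(s - 1)*(s - 2)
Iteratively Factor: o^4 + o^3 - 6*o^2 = (o)*(o^3 + o^2 - 6*o) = o*(o + 3)*(o^2 - 2*o) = o*(o - 2)*(o + 3)*(o)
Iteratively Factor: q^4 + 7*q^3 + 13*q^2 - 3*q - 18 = (q + 2)*(q^3 + 5*q^2 + 3*q - 9) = (q + 2)*(q + 3)*(q^2 + 2*q - 3) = (q - 1)*(q + 2)*(q + 3)*(q + 3)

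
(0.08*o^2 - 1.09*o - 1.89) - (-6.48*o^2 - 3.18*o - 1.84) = 6.56*o^2 + 2.09*o - 0.0499999999999998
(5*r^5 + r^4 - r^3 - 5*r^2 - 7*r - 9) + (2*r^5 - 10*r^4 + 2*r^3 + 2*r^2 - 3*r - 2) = 7*r^5 - 9*r^4 + r^3 - 3*r^2 - 10*r - 11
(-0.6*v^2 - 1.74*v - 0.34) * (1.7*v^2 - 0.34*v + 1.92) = -1.02*v^4 - 2.754*v^3 - 1.1384*v^2 - 3.2252*v - 0.6528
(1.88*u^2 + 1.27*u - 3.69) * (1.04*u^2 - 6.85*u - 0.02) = 1.9552*u^4 - 11.5572*u^3 - 12.5747*u^2 + 25.2511*u + 0.0738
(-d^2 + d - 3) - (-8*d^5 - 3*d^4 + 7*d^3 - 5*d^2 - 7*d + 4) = 8*d^5 + 3*d^4 - 7*d^3 + 4*d^2 + 8*d - 7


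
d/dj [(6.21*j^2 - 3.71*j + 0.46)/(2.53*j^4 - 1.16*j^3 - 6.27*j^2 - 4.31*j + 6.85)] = (-31.4226*j^5 + 35.3625*j^4 - 13.2624*j^3 - 48.426*j^2 + 90.8454*j - 23.4309)/(6.4009*j^8 - 5.8696*j^7 - 30.3806*j^6 - 7.2622*j^5 + 83.9731*j^4 + 38.1554*j^3 - 67.3229*j^2 - 59.047*j + 46.9225)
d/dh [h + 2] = 1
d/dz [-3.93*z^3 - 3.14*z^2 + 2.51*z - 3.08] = -11.79*z^2 - 6.28*z + 2.51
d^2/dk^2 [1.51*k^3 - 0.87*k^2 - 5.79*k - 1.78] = 9.06*k - 1.74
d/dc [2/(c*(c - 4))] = 4*(2 - c)/(c^2*(c^2 - 8*c + 16))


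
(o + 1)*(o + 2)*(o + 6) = o^3 + 9*o^2 + 20*o + 12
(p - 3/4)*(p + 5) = p^2 + 17*p/4 - 15/4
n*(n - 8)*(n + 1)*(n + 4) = n^4 - 3*n^3 - 36*n^2 - 32*n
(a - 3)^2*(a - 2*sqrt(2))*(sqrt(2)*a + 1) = sqrt(2)*a^4 - 6*sqrt(2)*a^3 - 3*a^3 + 7*sqrt(2)*a^2 + 18*a^2 - 27*a + 12*sqrt(2)*a - 18*sqrt(2)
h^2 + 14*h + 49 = (h + 7)^2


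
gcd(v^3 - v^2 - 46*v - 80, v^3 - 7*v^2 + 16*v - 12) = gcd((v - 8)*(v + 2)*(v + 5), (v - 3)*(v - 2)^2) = 1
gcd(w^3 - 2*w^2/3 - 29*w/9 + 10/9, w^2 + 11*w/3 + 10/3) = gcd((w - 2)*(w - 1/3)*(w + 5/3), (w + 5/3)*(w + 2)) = w + 5/3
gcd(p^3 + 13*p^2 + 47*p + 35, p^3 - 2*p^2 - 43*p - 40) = p^2 + 6*p + 5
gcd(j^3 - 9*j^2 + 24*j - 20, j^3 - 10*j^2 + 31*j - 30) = j^2 - 7*j + 10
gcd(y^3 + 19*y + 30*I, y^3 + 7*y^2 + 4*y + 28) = y + 2*I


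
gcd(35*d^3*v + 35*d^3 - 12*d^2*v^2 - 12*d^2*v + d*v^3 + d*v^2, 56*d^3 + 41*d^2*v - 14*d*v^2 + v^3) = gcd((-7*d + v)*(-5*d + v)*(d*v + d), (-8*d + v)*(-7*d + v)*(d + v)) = -7*d + v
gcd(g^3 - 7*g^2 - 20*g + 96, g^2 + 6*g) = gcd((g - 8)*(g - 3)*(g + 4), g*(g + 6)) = 1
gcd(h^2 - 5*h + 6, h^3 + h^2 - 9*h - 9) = h - 3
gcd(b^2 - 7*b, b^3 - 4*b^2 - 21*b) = b^2 - 7*b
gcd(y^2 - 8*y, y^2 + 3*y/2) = y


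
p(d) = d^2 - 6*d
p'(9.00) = 12.00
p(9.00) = 27.00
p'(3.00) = 0.00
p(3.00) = -9.00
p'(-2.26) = -10.52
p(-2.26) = 18.67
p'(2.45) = -1.10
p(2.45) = -8.70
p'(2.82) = -0.36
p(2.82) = -8.97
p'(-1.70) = -9.40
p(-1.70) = 13.09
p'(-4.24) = -14.48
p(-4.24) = 43.42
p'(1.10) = -3.80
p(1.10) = -5.39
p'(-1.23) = -8.46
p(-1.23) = 8.89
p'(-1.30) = -8.60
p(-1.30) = 9.49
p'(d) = 2*d - 6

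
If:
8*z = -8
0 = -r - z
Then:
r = 1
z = -1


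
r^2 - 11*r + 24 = (r - 8)*(r - 3)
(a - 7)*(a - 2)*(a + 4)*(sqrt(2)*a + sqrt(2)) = sqrt(2)*a^4 - 4*sqrt(2)*a^3 - 27*sqrt(2)*a^2 + 34*sqrt(2)*a + 56*sqrt(2)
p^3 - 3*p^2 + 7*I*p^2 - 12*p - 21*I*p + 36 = (p - 3)*(p + 3*I)*(p + 4*I)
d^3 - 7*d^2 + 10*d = d*(d - 5)*(d - 2)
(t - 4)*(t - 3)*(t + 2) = t^3 - 5*t^2 - 2*t + 24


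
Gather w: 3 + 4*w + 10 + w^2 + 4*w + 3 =w^2 + 8*w + 16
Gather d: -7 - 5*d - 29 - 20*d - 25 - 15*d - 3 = -40*d - 64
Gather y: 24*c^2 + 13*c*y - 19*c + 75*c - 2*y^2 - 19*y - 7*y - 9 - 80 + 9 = 24*c^2 + 56*c - 2*y^2 + y*(13*c - 26) - 80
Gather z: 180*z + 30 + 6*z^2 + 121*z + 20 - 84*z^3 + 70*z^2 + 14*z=-84*z^3 + 76*z^2 + 315*z + 50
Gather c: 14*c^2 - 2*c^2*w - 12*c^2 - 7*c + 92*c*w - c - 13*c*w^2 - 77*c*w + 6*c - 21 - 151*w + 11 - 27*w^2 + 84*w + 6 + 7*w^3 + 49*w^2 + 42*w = c^2*(2 - 2*w) + c*(-13*w^2 + 15*w - 2) + 7*w^3 + 22*w^2 - 25*w - 4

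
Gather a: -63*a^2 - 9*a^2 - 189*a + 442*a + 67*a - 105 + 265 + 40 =-72*a^2 + 320*a + 200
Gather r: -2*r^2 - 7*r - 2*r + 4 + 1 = -2*r^2 - 9*r + 5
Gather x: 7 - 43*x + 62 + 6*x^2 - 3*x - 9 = 6*x^2 - 46*x + 60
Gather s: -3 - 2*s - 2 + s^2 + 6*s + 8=s^2 + 4*s + 3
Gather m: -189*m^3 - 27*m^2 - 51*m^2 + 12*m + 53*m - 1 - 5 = -189*m^3 - 78*m^2 + 65*m - 6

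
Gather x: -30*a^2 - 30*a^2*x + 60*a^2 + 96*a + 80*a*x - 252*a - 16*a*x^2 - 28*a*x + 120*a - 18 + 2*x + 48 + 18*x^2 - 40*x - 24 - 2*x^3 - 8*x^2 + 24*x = 30*a^2 - 36*a - 2*x^3 + x^2*(10 - 16*a) + x*(-30*a^2 + 52*a - 14) + 6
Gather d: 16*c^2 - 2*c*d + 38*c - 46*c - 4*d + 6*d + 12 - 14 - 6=16*c^2 - 8*c + d*(2 - 2*c) - 8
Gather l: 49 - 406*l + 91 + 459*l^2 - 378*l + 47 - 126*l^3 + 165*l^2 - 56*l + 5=-126*l^3 + 624*l^2 - 840*l + 192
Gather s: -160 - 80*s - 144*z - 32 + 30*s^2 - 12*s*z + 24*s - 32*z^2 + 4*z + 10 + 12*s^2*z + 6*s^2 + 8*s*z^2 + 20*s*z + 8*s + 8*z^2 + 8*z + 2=s^2*(12*z + 36) + s*(8*z^2 + 8*z - 48) - 24*z^2 - 132*z - 180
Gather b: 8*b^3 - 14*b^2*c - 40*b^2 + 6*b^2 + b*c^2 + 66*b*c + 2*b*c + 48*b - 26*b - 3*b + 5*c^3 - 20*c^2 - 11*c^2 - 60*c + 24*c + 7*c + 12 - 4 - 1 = 8*b^3 + b^2*(-14*c - 34) + b*(c^2 + 68*c + 19) + 5*c^3 - 31*c^2 - 29*c + 7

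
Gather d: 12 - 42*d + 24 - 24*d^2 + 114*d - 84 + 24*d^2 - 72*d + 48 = 0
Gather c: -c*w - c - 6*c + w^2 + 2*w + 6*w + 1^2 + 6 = c*(-w - 7) + w^2 + 8*w + 7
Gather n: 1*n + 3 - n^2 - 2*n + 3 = -n^2 - n + 6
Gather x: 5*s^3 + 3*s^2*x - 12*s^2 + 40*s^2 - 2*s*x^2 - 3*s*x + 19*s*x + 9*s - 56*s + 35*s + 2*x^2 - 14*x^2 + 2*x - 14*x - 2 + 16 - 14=5*s^3 + 28*s^2 - 12*s + x^2*(-2*s - 12) + x*(3*s^2 + 16*s - 12)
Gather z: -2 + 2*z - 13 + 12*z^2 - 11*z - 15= 12*z^2 - 9*z - 30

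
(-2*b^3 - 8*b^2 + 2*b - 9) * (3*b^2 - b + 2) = -6*b^5 - 22*b^4 + 10*b^3 - 45*b^2 + 13*b - 18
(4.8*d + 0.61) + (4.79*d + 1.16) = 9.59*d + 1.77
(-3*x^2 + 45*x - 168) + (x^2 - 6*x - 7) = -2*x^2 + 39*x - 175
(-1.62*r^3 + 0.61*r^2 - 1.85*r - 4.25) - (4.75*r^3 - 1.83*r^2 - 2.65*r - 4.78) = -6.37*r^3 + 2.44*r^2 + 0.8*r + 0.53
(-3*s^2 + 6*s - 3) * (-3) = 9*s^2 - 18*s + 9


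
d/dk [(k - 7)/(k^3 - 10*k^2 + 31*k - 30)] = (k^3 - 10*k^2 + 31*k - (k - 7)*(3*k^2 - 20*k + 31) - 30)/(k^3 - 10*k^2 + 31*k - 30)^2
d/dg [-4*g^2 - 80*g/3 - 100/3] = -8*g - 80/3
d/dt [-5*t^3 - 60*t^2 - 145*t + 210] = -15*t^2 - 120*t - 145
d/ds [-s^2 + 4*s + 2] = 4 - 2*s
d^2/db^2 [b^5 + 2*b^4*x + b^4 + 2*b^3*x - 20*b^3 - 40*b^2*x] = 20*b^3 + 24*b^2*x + 12*b^2 + 12*b*x - 120*b - 80*x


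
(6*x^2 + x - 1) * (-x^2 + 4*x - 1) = -6*x^4 + 23*x^3 - x^2 - 5*x + 1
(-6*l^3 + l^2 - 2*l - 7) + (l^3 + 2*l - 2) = -5*l^3 + l^2 - 9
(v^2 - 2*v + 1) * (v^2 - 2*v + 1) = v^4 - 4*v^3 + 6*v^2 - 4*v + 1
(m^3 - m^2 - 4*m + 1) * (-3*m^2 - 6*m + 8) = -3*m^5 - 3*m^4 + 26*m^3 + 13*m^2 - 38*m + 8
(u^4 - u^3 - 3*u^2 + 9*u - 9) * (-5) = -5*u^4 + 5*u^3 + 15*u^2 - 45*u + 45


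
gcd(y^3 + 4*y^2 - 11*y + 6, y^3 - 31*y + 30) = y^2 + 5*y - 6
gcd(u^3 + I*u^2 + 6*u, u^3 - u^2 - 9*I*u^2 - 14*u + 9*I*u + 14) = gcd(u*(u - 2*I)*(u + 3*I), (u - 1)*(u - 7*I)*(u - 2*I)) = u - 2*I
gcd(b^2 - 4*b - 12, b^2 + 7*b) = 1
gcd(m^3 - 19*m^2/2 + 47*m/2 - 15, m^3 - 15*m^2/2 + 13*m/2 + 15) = m^2 - 17*m/2 + 15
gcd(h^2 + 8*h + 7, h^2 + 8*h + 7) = h^2 + 8*h + 7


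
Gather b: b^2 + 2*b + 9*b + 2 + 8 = b^2 + 11*b + 10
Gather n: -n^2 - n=-n^2 - n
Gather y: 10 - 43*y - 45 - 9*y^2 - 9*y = -9*y^2 - 52*y - 35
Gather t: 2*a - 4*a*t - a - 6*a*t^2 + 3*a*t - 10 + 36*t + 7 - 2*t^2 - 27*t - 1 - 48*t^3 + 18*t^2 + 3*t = a - 48*t^3 + t^2*(16 - 6*a) + t*(12 - a) - 4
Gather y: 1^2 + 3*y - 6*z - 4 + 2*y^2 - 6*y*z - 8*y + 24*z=2*y^2 + y*(-6*z - 5) + 18*z - 3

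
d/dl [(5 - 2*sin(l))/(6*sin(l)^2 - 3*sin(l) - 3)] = (4*sin(l)^2 - 20*sin(l) + 7)*cos(l)/(3*(sin(l) - 1)^2*(2*sin(l) + 1)^2)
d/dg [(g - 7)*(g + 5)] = 2*g - 2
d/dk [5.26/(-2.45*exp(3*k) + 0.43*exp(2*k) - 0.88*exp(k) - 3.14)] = (38.661*exp(2*k) - 4.5236*exp(k) + 4.6288)*exp(k)/(2.45*exp(3*k) - 0.43*exp(2*k) + 0.88*exp(k) + 3.14)^2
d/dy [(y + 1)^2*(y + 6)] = (y + 1)*(3*y + 13)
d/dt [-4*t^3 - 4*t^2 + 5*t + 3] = -12*t^2 - 8*t + 5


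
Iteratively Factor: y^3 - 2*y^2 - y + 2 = (y - 2)*(y^2 - 1) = (y - 2)*(y + 1)*(y - 1)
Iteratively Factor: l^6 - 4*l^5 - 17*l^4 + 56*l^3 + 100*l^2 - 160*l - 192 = (l + 3)*(l^5 - 7*l^4 + 4*l^3 + 44*l^2 - 32*l - 64) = (l - 4)*(l + 3)*(l^4 - 3*l^3 - 8*l^2 + 12*l + 16) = (l - 4)*(l + 2)*(l + 3)*(l^3 - 5*l^2 + 2*l + 8) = (l - 4)*(l + 1)*(l + 2)*(l + 3)*(l^2 - 6*l + 8) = (l - 4)*(l - 2)*(l + 1)*(l + 2)*(l + 3)*(l - 4)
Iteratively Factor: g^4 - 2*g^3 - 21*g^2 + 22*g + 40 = (g + 1)*(g^3 - 3*g^2 - 18*g + 40) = (g + 1)*(g + 4)*(g^2 - 7*g + 10) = (g - 2)*(g + 1)*(g + 4)*(g - 5)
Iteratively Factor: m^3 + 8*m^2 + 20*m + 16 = (m + 2)*(m^2 + 6*m + 8) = (m + 2)^2*(m + 4)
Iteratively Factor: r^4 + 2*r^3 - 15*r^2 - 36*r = (r - 4)*(r^3 + 6*r^2 + 9*r) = r*(r - 4)*(r^2 + 6*r + 9) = r*(r - 4)*(r + 3)*(r + 3)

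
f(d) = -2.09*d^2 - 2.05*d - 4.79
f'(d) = -4.18*d - 2.05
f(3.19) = -32.60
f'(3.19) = -15.38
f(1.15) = -9.91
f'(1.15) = -6.86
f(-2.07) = -9.50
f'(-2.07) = 6.60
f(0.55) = -6.55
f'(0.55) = -4.35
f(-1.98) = -8.92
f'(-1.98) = 6.23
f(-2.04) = -9.31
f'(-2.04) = 6.48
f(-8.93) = -153.15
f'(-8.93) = 35.28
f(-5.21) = -50.84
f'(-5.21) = 19.73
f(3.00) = -29.75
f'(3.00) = -14.59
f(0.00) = -4.79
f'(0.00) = -2.05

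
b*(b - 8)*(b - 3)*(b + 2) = b^4 - 9*b^3 + 2*b^2 + 48*b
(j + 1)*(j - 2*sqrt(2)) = j^2 - 2*sqrt(2)*j + j - 2*sqrt(2)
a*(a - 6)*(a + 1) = a^3 - 5*a^2 - 6*a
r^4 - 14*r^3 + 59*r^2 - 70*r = r*(r - 7)*(r - 5)*(r - 2)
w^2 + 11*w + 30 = (w + 5)*(w + 6)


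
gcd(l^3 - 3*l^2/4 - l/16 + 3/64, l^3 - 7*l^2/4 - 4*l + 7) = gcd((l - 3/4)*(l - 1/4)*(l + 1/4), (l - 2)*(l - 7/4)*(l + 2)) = 1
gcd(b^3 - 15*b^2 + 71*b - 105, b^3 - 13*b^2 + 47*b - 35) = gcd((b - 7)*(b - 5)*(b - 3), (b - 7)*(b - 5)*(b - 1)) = b^2 - 12*b + 35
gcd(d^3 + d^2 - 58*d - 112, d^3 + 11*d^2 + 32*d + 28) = d^2 + 9*d + 14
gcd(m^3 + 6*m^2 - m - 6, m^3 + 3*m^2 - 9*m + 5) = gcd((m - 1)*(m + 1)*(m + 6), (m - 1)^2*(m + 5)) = m - 1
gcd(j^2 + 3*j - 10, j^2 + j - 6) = j - 2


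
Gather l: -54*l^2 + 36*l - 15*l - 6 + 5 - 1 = -54*l^2 + 21*l - 2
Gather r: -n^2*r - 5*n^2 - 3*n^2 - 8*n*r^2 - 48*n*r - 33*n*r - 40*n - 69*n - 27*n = -8*n^2 - 8*n*r^2 - 136*n + r*(-n^2 - 81*n)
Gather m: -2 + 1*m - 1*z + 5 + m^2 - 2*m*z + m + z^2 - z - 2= m^2 + m*(2 - 2*z) + z^2 - 2*z + 1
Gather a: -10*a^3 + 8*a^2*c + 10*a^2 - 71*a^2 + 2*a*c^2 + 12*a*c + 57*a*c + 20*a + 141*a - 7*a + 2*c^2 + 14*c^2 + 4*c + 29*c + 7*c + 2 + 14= -10*a^3 + a^2*(8*c - 61) + a*(2*c^2 + 69*c + 154) + 16*c^2 + 40*c + 16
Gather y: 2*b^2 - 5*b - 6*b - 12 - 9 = 2*b^2 - 11*b - 21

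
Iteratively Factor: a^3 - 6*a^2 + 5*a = (a)*(a^2 - 6*a + 5) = a*(a - 1)*(a - 5)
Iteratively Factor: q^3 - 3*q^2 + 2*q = (q)*(q^2 - 3*q + 2) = q*(q - 2)*(q - 1)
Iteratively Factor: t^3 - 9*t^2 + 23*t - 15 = (t - 5)*(t^2 - 4*t + 3) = (t - 5)*(t - 1)*(t - 3)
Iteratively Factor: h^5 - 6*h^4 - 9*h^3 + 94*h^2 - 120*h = (h - 5)*(h^4 - h^3 - 14*h^2 + 24*h) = (h - 5)*(h + 4)*(h^3 - 5*h^2 + 6*h) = (h - 5)*(h - 3)*(h + 4)*(h^2 - 2*h) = (h - 5)*(h - 3)*(h - 2)*(h + 4)*(h)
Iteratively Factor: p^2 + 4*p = (p)*(p + 4)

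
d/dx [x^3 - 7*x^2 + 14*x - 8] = 3*x^2 - 14*x + 14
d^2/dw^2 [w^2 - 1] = 2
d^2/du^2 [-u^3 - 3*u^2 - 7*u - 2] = -6*u - 6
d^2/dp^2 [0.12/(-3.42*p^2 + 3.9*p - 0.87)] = (2.807136*p^2 - 3.20112*p - 0.12*(6.84*p - 3.9)*(13.68*p - 7.8) + 0.714096)/(3.42*p^2 - 3.9*p + 0.87)^3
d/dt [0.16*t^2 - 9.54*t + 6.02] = 0.32*t - 9.54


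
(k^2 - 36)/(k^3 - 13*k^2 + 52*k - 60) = (k + 6)/(k^2 - 7*k + 10)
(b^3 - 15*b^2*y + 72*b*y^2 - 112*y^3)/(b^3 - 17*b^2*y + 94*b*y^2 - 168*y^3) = (-b + 4*y)/(-b + 6*y)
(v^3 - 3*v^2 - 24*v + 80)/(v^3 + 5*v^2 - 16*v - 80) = (v - 4)/(v + 4)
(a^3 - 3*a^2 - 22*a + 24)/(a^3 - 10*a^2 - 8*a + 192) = (a - 1)/(a - 8)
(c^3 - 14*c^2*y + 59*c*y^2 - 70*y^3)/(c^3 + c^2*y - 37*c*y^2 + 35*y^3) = (-c^2 + 9*c*y - 14*y^2)/(-c^2 - 6*c*y + 7*y^2)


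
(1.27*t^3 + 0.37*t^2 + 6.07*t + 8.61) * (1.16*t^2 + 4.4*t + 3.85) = 1.4732*t^5 + 6.0172*t^4 + 13.5587*t^3 + 38.1201*t^2 + 61.2535*t + 33.1485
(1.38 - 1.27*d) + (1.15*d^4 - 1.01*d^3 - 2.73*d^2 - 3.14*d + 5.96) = 1.15*d^4 - 1.01*d^3 - 2.73*d^2 - 4.41*d + 7.34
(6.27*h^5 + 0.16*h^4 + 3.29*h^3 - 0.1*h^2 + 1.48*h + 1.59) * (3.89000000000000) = 24.3903*h^5 + 0.6224*h^4 + 12.7981*h^3 - 0.389*h^2 + 5.7572*h + 6.1851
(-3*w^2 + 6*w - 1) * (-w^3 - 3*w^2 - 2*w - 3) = 3*w^5 + 3*w^4 - 11*w^3 - 16*w + 3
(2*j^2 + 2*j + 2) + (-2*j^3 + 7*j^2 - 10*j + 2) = -2*j^3 + 9*j^2 - 8*j + 4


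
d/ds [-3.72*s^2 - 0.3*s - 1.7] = -7.44*s - 0.3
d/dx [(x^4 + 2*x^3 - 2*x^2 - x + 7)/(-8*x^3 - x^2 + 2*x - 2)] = (-8*x^6 - 2*x^5 - 12*x^4 - 16*x^3 + 151*x^2 + 22*x - 12)/(64*x^6 + 16*x^5 - 31*x^4 + 28*x^3 + 8*x^2 - 8*x + 4)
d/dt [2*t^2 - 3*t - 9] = 4*t - 3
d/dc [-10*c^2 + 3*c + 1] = 3 - 20*c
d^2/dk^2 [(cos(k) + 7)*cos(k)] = -7*cos(k) - 2*cos(2*k)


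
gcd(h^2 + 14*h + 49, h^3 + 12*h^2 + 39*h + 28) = h + 7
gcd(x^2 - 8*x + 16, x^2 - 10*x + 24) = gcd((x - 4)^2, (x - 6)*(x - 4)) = x - 4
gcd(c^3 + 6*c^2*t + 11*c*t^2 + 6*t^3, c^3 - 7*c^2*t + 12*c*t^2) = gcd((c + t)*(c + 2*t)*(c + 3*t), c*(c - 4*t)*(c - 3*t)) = 1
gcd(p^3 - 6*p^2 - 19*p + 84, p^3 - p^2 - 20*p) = p + 4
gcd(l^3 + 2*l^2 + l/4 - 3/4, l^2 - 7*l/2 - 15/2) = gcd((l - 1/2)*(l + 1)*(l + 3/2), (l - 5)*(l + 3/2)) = l + 3/2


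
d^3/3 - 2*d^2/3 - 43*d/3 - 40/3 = (d/3 + 1/3)*(d - 8)*(d + 5)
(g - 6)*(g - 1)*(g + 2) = g^3 - 5*g^2 - 8*g + 12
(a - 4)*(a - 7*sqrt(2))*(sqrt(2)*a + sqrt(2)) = sqrt(2)*a^3 - 14*a^2 - 3*sqrt(2)*a^2 - 4*sqrt(2)*a + 42*a + 56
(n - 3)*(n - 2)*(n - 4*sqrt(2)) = n^3 - 4*sqrt(2)*n^2 - 5*n^2 + 6*n + 20*sqrt(2)*n - 24*sqrt(2)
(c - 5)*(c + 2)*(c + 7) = c^3 + 4*c^2 - 31*c - 70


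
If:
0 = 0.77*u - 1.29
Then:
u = 1.68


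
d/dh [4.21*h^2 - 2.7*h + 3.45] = 8.42*h - 2.7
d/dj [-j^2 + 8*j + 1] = 8 - 2*j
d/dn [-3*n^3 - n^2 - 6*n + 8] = -9*n^2 - 2*n - 6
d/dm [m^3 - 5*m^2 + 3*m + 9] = 3*m^2 - 10*m + 3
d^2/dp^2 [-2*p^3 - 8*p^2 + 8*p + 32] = -12*p - 16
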